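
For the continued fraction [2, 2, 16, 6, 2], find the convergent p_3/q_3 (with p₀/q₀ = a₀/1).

497/200

Using pₖ = aₖpₖ₋₁ + pₖ₋₂, qₖ = aₖqₖ₋₁ + qₖ₋₂ (with p₋₁=1, p₋₂=0, q₋₁=0, q₋₂=1):
  k=0: a=2, p=2, q=1
  k=1: a=2, p=5, q=2
  k=2: a=16, p=82, q=33
  k=3: a=6, p=497, q=200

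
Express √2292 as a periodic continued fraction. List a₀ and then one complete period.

a₀ = ⌊√2292⌋ = 47.
With m₀=0, d₀=1 and mₖ₊₁ = dₖaₖ − mₖ, dₖ₊₁ = (n − mₖ₊₁²)/dₖ, aₖ₊₁ = ⌊(a₀+mₖ₊₁)/dₖ₊₁⌋:
  k=1: m=47, d=83, a=1
  k=2: m=36, d=12, a=6
  k=3: m=36, d=83, a=1
  k=4: m=47, d=1, a=94
d=1 and a=2a₀=94 at k=4, so the next step gives (m, d) = (47, 83) again — its k=1 value — and the period has length 4.

[47; 1, 6, 1, 94]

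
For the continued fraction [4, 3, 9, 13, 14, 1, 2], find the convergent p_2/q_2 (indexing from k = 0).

Using pₖ = aₖpₖ₋₁ + pₖ₋₂, qₖ = aₖqₖ₋₁ + qₖ₋₂ (with p₋₁=1, p₋₂=0, q₋₁=0, q₋₂=1):
  k=0: a=4, p=4, q=1
  k=1: a=3, p=13, q=3
  k=2: a=9, p=121, q=28

121/28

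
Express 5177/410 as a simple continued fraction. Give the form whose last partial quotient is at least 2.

[12; 1, 1, 1, 2, 8, 6]

5177 = 12×410 + 257
410 = 1×257 + 153
257 = 1×153 + 104
153 = 1×104 + 49
104 = 2×49 + 6
49 = 8×6 + 1
6 = 6×1 + 0  (stop)
So 5177/410 = [12; 1, 1, 1, 2, 8, 6].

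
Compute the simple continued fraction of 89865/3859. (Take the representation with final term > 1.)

89865 = 23·3859 + 1108
3859 = 3·1108 + 535
1108 = 2·535 + 38
535 = 14·38 + 3
38 = 12·3 + 2
3 = 1·2 + 1
2 = 2·1 + 0  (stop)
So 89865/3859 = [23; 3, 2, 14, 12, 1, 2].

[23; 3, 2, 14, 12, 1, 2]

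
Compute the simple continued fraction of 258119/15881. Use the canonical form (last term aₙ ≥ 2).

[16; 3, 1, 18, 15, 14]

258119 = 16*15881 + 4023
15881 = 3*4023 + 3812
4023 = 1*3812 + 211
3812 = 18*211 + 14
211 = 15*14 + 1
14 = 14*1 + 0  (stop)
So 258119/15881 = [16; 3, 1, 18, 15, 14].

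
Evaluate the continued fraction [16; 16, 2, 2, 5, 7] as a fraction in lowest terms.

Using pₖ = aₖpₖ₋₁ + pₖ₋₂ and qₖ = aₖqₖ₋₁ + qₖ₋₂:
  k=0: a=16, p=16, q=1
  k=1: a=16, p=257, q=16
  k=2: a=2, p=530, q=33
  k=3: a=2, p=1317, q=82
  k=4: a=5, p=7115, q=443
  k=5: a=7, p=51122, q=3183

51122/3183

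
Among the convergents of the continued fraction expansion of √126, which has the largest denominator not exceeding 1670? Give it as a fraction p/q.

9979/889

√126 = [11; 4, 2, 4, 22, …] (period length 4).
Convergents:
  p_0/q_0 = 11/1
  p_1/q_1 = 45/4
  p_2/q_2 = 101/9
  p_3/q_3 = 449/40
  p_4/q_4 = 9979/889
  p_5/q_5 = 40365/3596
q_4 = 889 ≤ 1670 < 3596 = q_5, so the answer is 9979/889.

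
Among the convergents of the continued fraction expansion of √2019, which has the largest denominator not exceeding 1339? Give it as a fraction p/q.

59941/1334

√2019 = [44; 1, 13, 1, 88, …] (period length 4).
Convergents:
  p_0/q_0 = 44/1
  p_1/q_1 = 45/1
  p_2/q_2 = 629/14
  p_3/q_3 = 674/15
  p_4/q_4 = 59941/1334
  p_5/q_5 = 60615/1349
q_4 = 1334 ≤ 1339 < 1349 = q_5, so the answer is 59941/1334.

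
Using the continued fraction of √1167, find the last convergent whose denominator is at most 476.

11854/347

√1167 = [34; 6, 5, 11, 5, 6, 68, …] (period length 6).
Convergents:
  p_0/q_0 = 34/1
  p_1/q_1 = 205/6
  p_2/q_2 = 1059/31
  p_3/q_3 = 11854/347
  p_4/q_4 = 60329/1766
q_3 = 347 ≤ 476 < 1766 = q_4, so the answer is 11854/347.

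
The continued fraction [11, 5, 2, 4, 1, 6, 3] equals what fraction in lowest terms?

Fold from the inside: start with 3/1.
  6 + 1/3 = 19/3
  1 + 3/19 = 22/19
  4 + 19/22 = 107/22
  2 + 22/107 = 236/107
  5 + 107/236 = 1287/236
  11 + 236/1287 = 14393/1287

14393/1287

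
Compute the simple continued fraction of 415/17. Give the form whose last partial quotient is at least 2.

[24; 2, 2, 3]

415 = 24·17 + 7
17 = 2·7 + 3
7 = 2·3 + 1
3 = 3·1 + 0  (stop)
So 415/17 = [24; 2, 2, 3].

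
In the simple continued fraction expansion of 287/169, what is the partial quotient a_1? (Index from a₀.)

1

287 = 1·169 + 118   →  a_0 = 1
169 = 1·118 + 51   →  a_1 = 1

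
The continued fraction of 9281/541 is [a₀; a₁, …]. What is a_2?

9281 = 17·541 + 84   →  a_0 = 17
541 = 6·84 + 37   →  a_1 = 6
84 = 2·37 + 10   →  a_2 = 2

2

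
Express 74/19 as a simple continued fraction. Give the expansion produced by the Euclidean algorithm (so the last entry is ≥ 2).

74 = 3×19 + 17
19 = 1×17 + 2
17 = 8×2 + 1
2 = 2×1 + 0  (stop)
So 74/19 = [3; 1, 8, 2].

[3; 1, 8, 2]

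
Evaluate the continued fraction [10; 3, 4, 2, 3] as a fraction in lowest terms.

1031/100

Fold from the inside: start with 3/1.
  2 + 1/3 = 7/3
  4 + 3/7 = 31/7
  3 + 7/31 = 100/31
  10 + 31/100 = 1031/100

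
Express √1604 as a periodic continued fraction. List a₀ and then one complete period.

[40; 20, 80]

a₀ = ⌊√1604⌋ = 40.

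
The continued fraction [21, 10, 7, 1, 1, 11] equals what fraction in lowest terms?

Using pₖ = aₖpₖ₋₁ + pₖ₋₂ and qₖ = aₖqₖ₋₁ + qₖ₋₂:
  k=0: a=21, p=21, q=1
  k=1: a=10, p=211, q=10
  k=2: a=7, p=1498, q=71
  k=3: a=1, p=1709, q=81
  k=4: a=1, p=3207, q=152
  k=5: a=11, p=36986, q=1753

36986/1753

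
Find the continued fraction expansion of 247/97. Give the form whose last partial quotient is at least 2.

247 = 2·97 + 53
97 = 1·53 + 44
53 = 1·44 + 9
44 = 4·9 + 8
9 = 1·8 + 1
8 = 8·1 + 0  (stop)
So 247/97 = [2; 1, 1, 4, 1, 8].

[2; 1, 1, 4, 1, 8]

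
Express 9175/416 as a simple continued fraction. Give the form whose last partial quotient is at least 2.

[22; 18, 11, 2]

9175 = 22*416 + 23
416 = 18*23 + 2
23 = 11*2 + 1
2 = 2*1 + 0  (stop)
So 9175/416 = [22; 18, 11, 2].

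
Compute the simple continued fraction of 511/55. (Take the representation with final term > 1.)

511 = 9*55 + 16
55 = 3*16 + 7
16 = 2*7 + 2
7 = 3*2 + 1
2 = 2*1 + 0  (stop)
So 511/55 = [9; 3, 2, 3, 2].

[9; 3, 2, 3, 2]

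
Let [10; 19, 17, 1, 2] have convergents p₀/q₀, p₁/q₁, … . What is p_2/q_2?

3257/324

Using pₖ = aₖpₖ₋₁ + pₖ₋₂, qₖ = aₖqₖ₋₁ + qₖ₋₂ (with p₋₁=1, p₋₂=0, q₋₁=0, q₋₂=1):
  k=0: a=10, p=10, q=1
  k=1: a=19, p=191, q=19
  k=2: a=17, p=3257, q=324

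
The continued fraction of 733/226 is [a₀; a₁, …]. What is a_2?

9

733 = 3·226 + 55   →  a_0 = 3
226 = 4·55 + 6   →  a_1 = 4
55 = 9·6 + 1   →  a_2 = 9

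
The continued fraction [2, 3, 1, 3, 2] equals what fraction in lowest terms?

77/34

Using pₖ = aₖpₖ₋₁ + pₖ₋₂ and qₖ = aₖqₖ₋₁ + qₖ₋₂:
  k=0: a=2, p=2, q=1
  k=1: a=3, p=7, q=3
  k=2: a=1, p=9, q=4
  k=3: a=3, p=34, q=15
  k=4: a=2, p=77, q=34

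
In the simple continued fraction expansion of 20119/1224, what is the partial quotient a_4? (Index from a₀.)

20119 = 16·1224 + 535   →  a_0 = 16
1224 = 2·535 + 154   →  a_1 = 2
535 = 3·154 + 73   →  a_2 = 3
154 = 2·73 + 8   →  a_3 = 2
73 = 9·8 + 1   →  a_4 = 9

9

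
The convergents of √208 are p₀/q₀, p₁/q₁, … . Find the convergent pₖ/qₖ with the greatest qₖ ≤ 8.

101/7

√208 = [14; 2, 2, 1, 2, 2, 28, …] (period length 6).
Convergents:
  p_0/q_0 = 14/1
  p_1/q_1 = 29/2
  p_2/q_2 = 72/5
  p_3/q_3 = 101/7
  p_4/q_4 = 274/19
q_3 = 7 ≤ 8 < 19 = q_4, so the answer is 101/7.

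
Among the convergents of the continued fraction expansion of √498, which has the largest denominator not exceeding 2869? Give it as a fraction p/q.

√498 = [22; 3, 6, 22, 6, 3, 44, …] (period length 6).
Convergents:
  p_0/q_0 = 22/1
  p_1/q_1 = 67/3
  p_2/q_2 = 424/19
  p_3/q_3 = 9395/421
  p_4/q_4 = 56794/2545
  p_5/q_5 = 179777/8056
q_4 = 2545 ≤ 2869 < 8056 = q_5, so the answer is 56794/2545.

56794/2545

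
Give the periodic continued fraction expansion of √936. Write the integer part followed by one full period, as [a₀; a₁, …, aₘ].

[30; 1, 1, 2, 6, 2, 1, 1, 60]

a₀ = ⌊√936⌋ = 30.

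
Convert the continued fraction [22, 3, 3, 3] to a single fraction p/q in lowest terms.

Fold from the inside: start with 3/1.
  3 + 1/3 = 10/3
  3 + 3/10 = 33/10
  22 + 10/33 = 736/33

736/33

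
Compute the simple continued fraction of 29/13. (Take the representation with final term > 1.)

29 = 2·13 + 3
13 = 4·3 + 1
3 = 3·1 + 0  (stop)
So 29/13 = [2; 4, 3].

[2; 4, 3]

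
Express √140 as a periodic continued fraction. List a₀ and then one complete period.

a₀ = ⌊√140⌋ = 11.
With m₀=0, d₀=1 and mₖ₊₁ = dₖaₖ − mₖ, dₖ₊₁ = (n − mₖ₊₁²)/dₖ, aₖ₊₁ = ⌊(a₀+mₖ₊₁)/dₖ₊₁⌋:
  k=1: m=11, d=19, a=1
  k=2: m=8, d=4, a=4
  k=3: m=8, d=19, a=1
  k=4: m=11, d=1, a=22
d=1 and a=2a₀=22 at k=4, so the next step gives (m, d) = (11, 19) again — its k=1 value — and the period has length 4.

[11; 1, 4, 1, 22]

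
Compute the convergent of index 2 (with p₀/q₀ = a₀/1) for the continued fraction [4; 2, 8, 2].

76/17

Using pₖ = aₖpₖ₋₁ + pₖ₋₂, qₖ = aₖqₖ₋₁ + qₖ₋₂ (with p₋₁=1, p₋₂=0, q₋₁=0, q₋₂=1):
  k=0: a=4, p=4, q=1
  k=1: a=2, p=9, q=2
  k=2: a=8, p=76, q=17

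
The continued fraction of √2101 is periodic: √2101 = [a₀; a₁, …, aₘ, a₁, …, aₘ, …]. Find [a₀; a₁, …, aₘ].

a₀ = ⌊√2101⌋ = 45.
With m₀=0, d₀=1 and mₖ₊₁ = dₖaₖ − mₖ, dₖ₊₁ = (n − mₖ₊₁²)/dₖ, aₖ₊₁ = ⌊(a₀+mₖ₊₁)/dₖ₊₁⌋:
  k=1: m=45, d=76, a=1
  k=2: m=31, d=15, a=5
  k=3: m=44, d=11, a=8
  k=4: m=44, d=15, a=5
  k=5: m=31, d=76, a=1
  k=6: m=45, d=1, a=90
d=1 and a=2a₀=90 at k=6, so the next step gives (m, d) = (45, 76) again — its k=1 value — and the period has length 6.

[45; 1, 5, 8, 5, 1, 90]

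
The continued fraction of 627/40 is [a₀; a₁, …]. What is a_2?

627 = 15·40 + 27   →  a_0 = 15
40 = 1·27 + 13   →  a_1 = 1
27 = 2·13 + 1   →  a_2 = 2

2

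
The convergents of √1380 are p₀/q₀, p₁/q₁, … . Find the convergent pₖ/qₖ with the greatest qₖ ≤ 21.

√1380 = [37; 6, 1, 2, 1, 6, 74, …] (period length 6).
Convergents:
  p_0/q_0 = 37/1
  p_1/q_1 = 223/6
  p_2/q_2 = 260/7
  p_3/q_3 = 743/20
  p_4/q_4 = 1003/27
q_3 = 20 ≤ 21 < 27 = q_4, so the answer is 743/20.

743/20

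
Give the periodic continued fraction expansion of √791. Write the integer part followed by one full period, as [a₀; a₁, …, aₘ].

[28; 8, 56]

a₀ = ⌊√791⌋ = 28.
With m₀=0, d₀=1 and mₖ₊₁ = dₖaₖ − mₖ, dₖ₊₁ = (n − mₖ₊₁²)/dₖ, aₖ₊₁ = ⌊(a₀+mₖ₊₁)/dₖ₊₁⌋:
  k=1: m=28, d=7, a=8
  k=2: m=28, d=1, a=56
d=1 and a=2a₀=56 at k=2, so the next step gives (m, d) = (28, 7) again — its k=1 value — and the period has length 2.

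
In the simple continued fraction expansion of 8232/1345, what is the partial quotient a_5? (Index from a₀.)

1

8232 = 6·1345 + 162   →  a_0 = 6
1345 = 8·162 + 49   →  a_1 = 8
162 = 3·49 + 15   →  a_2 = 3
49 = 3·15 + 4   →  a_3 = 3
15 = 3·4 + 3   →  a_4 = 3
4 = 1·3 + 1   →  a_5 = 1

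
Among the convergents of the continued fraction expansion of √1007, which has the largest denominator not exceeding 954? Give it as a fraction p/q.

√1007 = [31; 1, 2, 1, 2, 1, 62, …] (period length 6).
Convergents:
  p_0/q_0 = 31/1
  p_1/q_1 = 32/1
  p_2/q_2 = 95/3
  p_3/q_3 = 127/4
  p_4/q_4 = 349/11
  p_5/q_5 = 476/15
  p_6/q_6 = 29861/941
  p_7/q_7 = 30337/956
q_6 = 941 ≤ 954 < 956 = q_7, so the answer is 29861/941.

29861/941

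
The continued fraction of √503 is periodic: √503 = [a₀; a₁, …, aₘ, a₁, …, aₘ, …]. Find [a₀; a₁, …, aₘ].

[22; 2, 2, 1, 21, 1, 2, 2, 44]

a₀ = ⌊√503⌋ = 22.
With m₀=0, d₀=1 and mₖ₊₁ = dₖaₖ − mₖ, dₖ₊₁ = (n − mₖ₊₁²)/dₖ, aₖ₊₁ = ⌊(a₀+mₖ₊₁)/dₖ₊₁⌋:
  k=1: m=22, d=19, a=2
  k=2: m=16, d=13, a=2
  k=3: m=10, d=31, a=1
  k=4: m=21, d=2, a=21
  k=5: m=21, d=31, a=1
  k=6: m=10, d=13, a=2
  k=7: m=16, d=19, a=2
  k=8: m=22, d=1, a=44
d=1 and a=2a₀=44 at k=8, so the next step gives (m, d) = (22, 19) again — its k=1 value — and the period has length 8.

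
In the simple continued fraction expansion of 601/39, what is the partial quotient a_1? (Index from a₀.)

601 = 15·39 + 16   →  a_0 = 15
39 = 2·16 + 7   →  a_1 = 2

2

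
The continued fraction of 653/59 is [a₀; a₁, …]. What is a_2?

1

653 = 11·59 + 4   →  a_0 = 11
59 = 14·4 + 3   →  a_1 = 14
4 = 1·3 + 1   →  a_2 = 1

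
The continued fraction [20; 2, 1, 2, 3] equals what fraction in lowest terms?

550/27

Fold from the inside: start with 3/1.
  2 + 1/3 = 7/3
  1 + 3/7 = 10/7
  2 + 7/10 = 27/10
  20 + 10/27 = 550/27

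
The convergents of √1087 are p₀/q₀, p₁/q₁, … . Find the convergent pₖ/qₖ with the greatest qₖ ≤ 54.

√1087 = [32; 1, 31, 1, 64, …] (period length 4).
Convergents:
  p_0/q_0 = 32/1
  p_1/q_1 = 33/1
  p_2/q_2 = 1055/32
  p_3/q_3 = 1088/33
  p_4/q_4 = 70687/2144
q_3 = 33 ≤ 54 < 2144 = q_4, so the answer is 1088/33.

1088/33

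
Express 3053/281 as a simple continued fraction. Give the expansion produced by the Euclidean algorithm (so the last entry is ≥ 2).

[10; 1, 6, 2, 1, 1, 7]

3053 = 10×281 + 243
281 = 1×243 + 38
243 = 6×38 + 15
38 = 2×15 + 8
15 = 1×8 + 7
8 = 1×7 + 1
7 = 7×1 + 0  (stop)
So 3053/281 = [10; 1, 6, 2, 1, 1, 7].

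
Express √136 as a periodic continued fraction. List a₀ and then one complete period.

[11; 1, 1, 1, 22]

a₀ = ⌊√136⌋ = 11.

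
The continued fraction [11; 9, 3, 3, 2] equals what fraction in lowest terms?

2377/214

Fold from the inside: start with 2/1.
  3 + 1/2 = 7/2
  3 + 2/7 = 23/7
  9 + 7/23 = 214/23
  11 + 23/214 = 2377/214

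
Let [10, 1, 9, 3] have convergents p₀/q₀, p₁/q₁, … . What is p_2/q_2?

Using pₖ = aₖpₖ₋₁ + pₖ₋₂, qₖ = aₖqₖ₋₁ + qₖ₋₂ (with p₋₁=1, p₋₂=0, q₋₁=0, q₋₂=1):
  k=0: a=10, p=10, q=1
  k=1: a=1, p=11, q=1
  k=2: a=9, p=109, q=10

109/10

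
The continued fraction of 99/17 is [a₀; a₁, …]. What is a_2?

4

99 = 5·17 + 14   →  a_0 = 5
17 = 1·14 + 3   →  a_1 = 1
14 = 4·3 + 2   →  a_2 = 4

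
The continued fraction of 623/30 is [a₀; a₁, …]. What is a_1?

623 = 20·30 + 23   →  a_0 = 20
30 = 1·23 + 7   →  a_1 = 1

1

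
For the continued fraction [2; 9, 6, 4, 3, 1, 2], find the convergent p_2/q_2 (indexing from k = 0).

Using pₖ = aₖpₖ₋₁ + pₖ₋₂, qₖ = aₖqₖ₋₁ + qₖ₋₂ (with p₋₁=1, p₋₂=0, q₋₁=0, q₋₂=1):
  k=0: a=2, p=2, q=1
  k=1: a=9, p=19, q=9
  k=2: a=6, p=116, q=55

116/55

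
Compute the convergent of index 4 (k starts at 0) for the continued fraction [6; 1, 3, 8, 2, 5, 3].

Using pₖ = aₖpₖ₋₁ + pₖ₋₂, qₖ = aₖqₖ₋₁ + qₖ₋₂ (with p₋₁=1, p₋₂=0, q₋₁=0, q₋₂=1):
  k=0: a=6, p=6, q=1
  k=1: a=1, p=7, q=1
  k=2: a=3, p=27, q=4
  k=3: a=8, p=223, q=33
  k=4: a=2, p=473, q=70

473/70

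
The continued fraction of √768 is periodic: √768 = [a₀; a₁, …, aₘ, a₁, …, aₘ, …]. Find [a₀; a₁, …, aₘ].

a₀ = ⌊√768⌋ = 27.

[27; 1, 2, 2, 13, 2, 2, 1, 54]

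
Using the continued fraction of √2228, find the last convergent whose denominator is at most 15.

√2228 = [47; 4, 1, 22, 1, 4, 94, …] (period length 6).
Convergents:
  p_0/q_0 = 47/1
  p_1/q_1 = 189/4
  p_2/q_2 = 236/5
  p_3/q_3 = 5381/114
q_2 = 5 ≤ 15 < 114 = q_3, so the answer is 236/5.

236/5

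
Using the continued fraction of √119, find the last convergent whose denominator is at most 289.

√119 = [10; 1, 9, 1, 20, …] (period length 4).
Convergents:
  p_0/q_0 = 10/1
  p_1/q_1 = 11/1
  p_2/q_2 = 109/10
  p_3/q_3 = 120/11
  p_4/q_4 = 2509/230
  p_5/q_5 = 2629/241
  p_6/q_6 = 26170/2399
q_5 = 241 ≤ 289 < 2399 = q_6, so the answer is 2629/241.

2629/241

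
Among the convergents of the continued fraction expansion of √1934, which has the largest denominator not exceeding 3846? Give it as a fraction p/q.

168301/3827

√1934 = [43; 1, 42, 1, 86, …] (period length 4).
Convergents:
  p_0/q_0 = 43/1
  p_1/q_1 = 44/1
  p_2/q_2 = 1891/43
  p_3/q_3 = 1935/44
  p_4/q_4 = 168301/3827
  p_5/q_5 = 170236/3871
q_4 = 3827 ≤ 3846 < 3871 = q_5, so the answer is 168301/3827.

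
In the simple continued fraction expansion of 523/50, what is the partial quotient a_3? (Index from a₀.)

523 = 10·50 + 23   →  a_0 = 10
50 = 2·23 + 4   →  a_1 = 2
23 = 5·4 + 3   →  a_2 = 5
4 = 1·3 + 1   →  a_3 = 1

1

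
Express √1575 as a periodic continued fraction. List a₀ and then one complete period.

[39; 1, 2, 5, 2, 1, 78]

a₀ = ⌊√1575⌋ = 39.
With m₀=0, d₀=1 and mₖ₊₁ = dₖaₖ − mₖ, dₖ₊₁ = (n − mₖ₊₁²)/dₖ, aₖ₊₁ = ⌊(a₀+mₖ₊₁)/dₖ₊₁⌋:
  k=1: m=39, d=54, a=1
  k=2: m=15, d=25, a=2
  k=3: m=35, d=14, a=5
  k=4: m=35, d=25, a=2
  k=5: m=15, d=54, a=1
  k=6: m=39, d=1, a=78
d=1 and a=2a₀=78 at k=6, so the next step gives (m, d) = (39, 54) again — its k=1 value — and the period has length 6.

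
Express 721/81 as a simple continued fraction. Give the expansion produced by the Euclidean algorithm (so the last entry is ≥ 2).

[8; 1, 9, 8]

721 = 8×81 + 73
81 = 1×73 + 8
73 = 9×8 + 1
8 = 8×1 + 0  (stop)
So 721/81 = [8; 1, 9, 8].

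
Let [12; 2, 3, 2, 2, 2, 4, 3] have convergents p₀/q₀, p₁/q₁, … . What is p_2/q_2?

87/7

Using pₖ = aₖpₖ₋₁ + pₖ₋₂, qₖ = aₖqₖ₋₁ + qₖ₋₂ (with p₋₁=1, p₋₂=0, q₋₁=0, q₋₂=1):
  k=0: a=12, p=12, q=1
  k=1: a=2, p=25, q=2
  k=2: a=3, p=87, q=7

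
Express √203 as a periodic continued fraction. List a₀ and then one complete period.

[14; 4, 28]

a₀ = ⌊√203⌋ = 14.
With m₀=0, d₀=1 and mₖ₊₁ = dₖaₖ − mₖ, dₖ₊₁ = (n − mₖ₊₁²)/dₖ, aₖ₊₁ = ⌊(a₀+mₖ₊₁)/dₖ₊₁⌋:
  k=1: m=14, d=7, a=4
  k=2: m=14, d=1, a=28
d=1 and a=2a₀=28 at k=2, so the next step gives (m, d) = (14, 7) again — its k=1 value — and the period has length 2.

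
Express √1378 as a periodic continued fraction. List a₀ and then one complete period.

a₀ = ⌊√1378⌋ = 37.
With m₀=0, d₀=1 and mₖ₊₁ = dₖaₖ − mₖ, dₖ₊₁ = (n − mₖ₊₁²)/dₖ, aₖ₊₁ = ⌊(a₀+mₖ₊₁)/dₖ₊₁⌋:
  k=1: m=37, d=9, a=8
  k=2: m=35, d=17, a=4
  k=3: m=33, d=17, a=4
  k=4: m=35, d=9, a=8
  k=5: m=37, d=1, a=74
d=1 and a=2a₀=74 at k=5, so the next step gives (m, d) = (37, 9) again — its k=1 value — and the period has length 5.

[37; 8, 4, 4, 8, 74]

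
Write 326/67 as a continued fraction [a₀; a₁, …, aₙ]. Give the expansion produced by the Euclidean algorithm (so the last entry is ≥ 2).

326 = 4×67 + 58
67 = 1×58 + 9
58 = 6×9 + 4
9 = 2×4 + 1
4 = 4×1 + 0  (stop)
So 326/67 = [4; 1, 6, 2, 4].

[4; 1, 6, 2, 4]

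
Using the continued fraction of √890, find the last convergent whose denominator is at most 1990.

√890 = [29; 1, 4, 1, 58, …] (period length 4).
Convergents:
  p_0/q_0 = 29/1
  p_1/q_1 = 30/1
  p_2/q_2 = 149/5
  p_3/q_3 = 179/6
  p_4/q_4 = 10531/353
  p_5/q_5 = 10710/359
  p_6/q_6 = 53371/1789
  p_7/q_7 = 64081/2148
q_6 = 1789 ≤ 1990 < 2148 = q_7, so the answer is 53371/1789.

53371/1789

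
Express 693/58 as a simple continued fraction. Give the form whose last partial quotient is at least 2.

693 = 11×58 + 55
58 = 1×55 + 3
55 = 18×3 + 1
3 = 3×1 + 0  (stop)
So 693/58 = [11; 1, 18, 3].

[11; 1, 18, 3]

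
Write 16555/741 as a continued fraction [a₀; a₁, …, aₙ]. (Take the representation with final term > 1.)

16555 = 22*741 + 253
741 = 2*253 + 235
253 = 1*235 + 18
235 = 13*18 + 1
18 = 18*1 + 0  (stop)
So 16555/741 = [22; 2, 1, 13, 18].

[22; 2, 1, 13, 18]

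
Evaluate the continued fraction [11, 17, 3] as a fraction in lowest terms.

Fold from the inside: start with 3/1.
  17 + 1/3 = 52/3
  11 + 3/52 = 575/52

575/52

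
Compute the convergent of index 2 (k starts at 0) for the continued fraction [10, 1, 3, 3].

43/4

Using pₖ = aₖpₖ₋₁ + pₖ₋₂, qₖ = aₖqₖ₋₁ + qₖ₋₂ (with p₋₁=1, p₋₂=0, q₋₁=0, q₋₂=1):
  k=0: a=10, p=10, q=1
  k=1: a=1, p=11, q=1
  k=2: a=3, p=43, q=4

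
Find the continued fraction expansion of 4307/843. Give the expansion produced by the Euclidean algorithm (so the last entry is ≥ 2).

[5; 9, 6, 7, 2]

4307 = 5×843 + 92
843 = 9×92 + 15
92 = 6×15 + 2
15 = 7×2 + 1
2 = 2×1 + 0  (stop)
So 4307/843 = [5; 9, 6, 7, 2].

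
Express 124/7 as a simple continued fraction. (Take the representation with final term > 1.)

[17; 1, 2, 2]

124 = 17*7 + 5
7 = 1*5 + 2
5 = 2*2 + 1
2 = 2*1 + 0  (stop)
So 124/7 = [17; 1, 2, 2].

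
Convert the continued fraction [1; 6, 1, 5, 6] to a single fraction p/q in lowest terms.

290/253

Using pₖ = aₖpₖ₋₁ + pₖ₋₂ and qₖ = aₖqₖ₋₁ + qₖ₋₂:
  k=0: a=1, p=1, q=1
  k=1: a=6, p=7, q=6
  k=2: a=1, p=8, q=7
  k=3: a=5, p=47, q=41
  k=4: a=6, p=290, q=253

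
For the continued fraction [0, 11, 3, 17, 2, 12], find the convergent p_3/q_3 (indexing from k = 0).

52/589

Using pₖ = aₖpₖ₋₁ + pₖ₋₂, qₖ = aₖqₖ₋₁ + qₖ₋₂ (with p₋₁=1, p₋₂=0, q₋₁=0, q₋₂=1):
  k=0: a=0, p=0, q=1
  k=1: a=11, p=1, q=11
  k=2: a=3, p=3, q=34
  k=3: a=17, p=52, q=589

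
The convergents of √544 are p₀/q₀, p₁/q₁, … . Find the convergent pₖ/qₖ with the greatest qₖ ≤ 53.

793/34

√544 = [23; 3, 11, 3, 46, …] (period length 4).
Convergents:
  p_0/q_0 = 23/1
  p_1/q_1 = 70/3
  p_2/q_2 = 793/34
  p_3/q_3 = 2449/105
q_2 = 34 ≤ 53 < 105 = q_3, so the answer is 793/34.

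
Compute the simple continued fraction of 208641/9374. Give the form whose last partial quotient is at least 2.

208641 = 22×9374 + 2413
9374 = 3×2413 + 2135
2413 = 1×2135 + 278
2135 = 7×278 + 189
278 = 1×189 + 89
189 = 2×89 + 11
89 = 8×11 + 1
11 = 11×1 + 0  (stop)
So 208641/9374 = [22; 3, 1, 7, 1, 2, 8, 11].

[22; 3, 1, 7, 1, 2, 8, 11]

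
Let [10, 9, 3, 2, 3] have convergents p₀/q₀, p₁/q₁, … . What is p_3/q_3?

Using pₖ = aₖpₖ₋₁ + pₖ₋₂, qₖ = aₖqₖ₋₁ + qₖ₋₂ (with p₋₁=1, p₋₂=0, q₋₁=0, q₋₂=1):
  k=0: a=10, p=10, q=1
  k=1: a=9, p=91, q=9
  k=2: a=3, p=283, q=28
  k=3: a=2, p=657, q=65

657/65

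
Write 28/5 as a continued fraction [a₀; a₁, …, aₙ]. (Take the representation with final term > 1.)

[5; 1, 1, 2]

28 = 5*5 + 3
5 = 1*3 + 2
3 = 1*2 + 1
2 = 2*1 + 0  (stop)
So 28/5 = [5; 1, 1, 2].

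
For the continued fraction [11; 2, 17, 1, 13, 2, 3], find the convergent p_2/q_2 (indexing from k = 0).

Using pₖ = aₖpₖ₋₁ + pₖ₋₂, qₖ = aₖqₖ₋₁ + qₖ₋₂ (with p₋₁=1, p₋₂=0, q₋₁=0, q₋₂=1):
  k=0: a=11, p=11, q=1
  k=1: a=2, p=23, q=2
  k=2: a=17, p=402, q=35

402/35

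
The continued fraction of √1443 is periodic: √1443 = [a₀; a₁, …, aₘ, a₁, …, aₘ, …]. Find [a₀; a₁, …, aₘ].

a₀ = ⌊√1443⌋ = 37.
With m₀=0, d₀=1 and mₖ₊₁ = dₖaₖ − mₖ, dₖ₊₁ = (n − mₖ₊₁²)/dₖ, aₖ₊₁ = ⌊(a₀+mₖ₊₁)/dₖ₊₁⌋:
  k=1: m=37, d=74, a=1
  k=2: m=37, d=1, a=74
d=1 and a=2a₀=74 at k=2, so the next step gives (m, d) = (37, 74) again — its k=1 value — and the period has length 2.

[37; 1, 74]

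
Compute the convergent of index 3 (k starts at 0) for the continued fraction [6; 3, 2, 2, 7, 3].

107/17

Using pₖ = aₖpₖ₋₁ + pₖ₋₂, qₖ = aₖqₖ₋₁ + qₖ₋₂ (with p₋₁=1, p₋₂=0, q₋₁=0, q₋₂=1):
  k=0: a=6, p=6, q=1
  k=1: a=3, p=19, q=3
  k=2: a=2, p=44, q=7
  k=3: a=2, p=107, q=17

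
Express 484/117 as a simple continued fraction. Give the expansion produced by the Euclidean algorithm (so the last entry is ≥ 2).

[4; 7, 3, 5]

484 = 4·117 + 16
117 = 7·16 + 5
16 = 3·5 + 1
5 = 5·1 + 0  (stop)
So 484/117 = [4; 7, 3, 5].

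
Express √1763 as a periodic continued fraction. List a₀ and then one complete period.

[41; 1, 82]

a₀ = ⌊√1763⌋ = 41.
With m₀=0, d₀=1 and mₖ₊₁ = dₖaₖ − mₖ, dₖ₊₁ = (n − mₖ₊₁²)/dₖ, aₖ₊₁ = ⌊(a₀+mₖ₊₁)/dₖ₊₁⌋:
  k=1: m=41, d=82, a=1
  k=2: m=41, d=1, a=82
d=1 and a=2a₀=82 at k=2, so the next step gives (m, d) = (41, 82) again — its k=1 value — and the period has length 2.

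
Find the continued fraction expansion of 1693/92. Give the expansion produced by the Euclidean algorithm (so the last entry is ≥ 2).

1693 = 18×92 + 37
92 = 2×37 + 18
37 = 2×18 + 1
18 = 18×1 + 0  (stop)
So 1693/92 = [18; 2, 2, 18].

[18; 2, 2, 18]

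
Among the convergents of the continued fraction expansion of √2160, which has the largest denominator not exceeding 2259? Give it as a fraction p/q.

56654/1219

√2160 = [46; 2, 9, 1, 4, 1, 9, 2, 92, …] (period length 8).
Convergents:
  p_0/q_0 = 46/1
  p_1/q_1 = 93/2
  p_2/q_2 = 883/19
  p_3/q_3 = 976/21
  p_4/q_4 = 4787/103
  p_5/q_5 = 5763/124
  p_6/q_6 = 56654/1219
  p_7/q_7 = 119071/2562
q_6 = 1219 ≤ 2259 < 2562 = q_7, so the answer is 56654/1219.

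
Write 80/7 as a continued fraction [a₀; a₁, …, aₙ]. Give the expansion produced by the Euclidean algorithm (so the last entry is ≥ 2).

[11; 2, 3]

80 = 11×7 + 3
7 = 2×3 + 1
3 = 3×1 + 0  (stop)
So 80/7 = [11; 2, 3].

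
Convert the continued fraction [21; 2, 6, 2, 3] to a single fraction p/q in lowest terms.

Using pₖ = aₖpₖ₋₁ + pₖ₋₂ and qₖ = aₖqₖ₋₁ + qₖ₋₂:
  k=0: a=21, p=21, q=1
  k=1: a=2, p=43, q=2
  k=2: a=6, p=279, q=13
  k=3: a=2, p=601, q=28
  k=4: a=3, p=2082, q=97

2082/97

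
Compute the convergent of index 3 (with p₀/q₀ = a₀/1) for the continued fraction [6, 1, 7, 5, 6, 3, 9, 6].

282/41

Using pₖ = aₖpₖ₋₁ + pₖ₋₂, qₖ = aₖqₖ₋₁ + qₖ₋₂ (with p₋₁=1, p₋₂=0, q₋₁=0, q₋₂=1):
  k=0: a=6, p=6, q=1
  k=1: a=1, p=7, q=1
  k=2: a=7, p=55, q=8
  k=3: a=5, p=282, q=41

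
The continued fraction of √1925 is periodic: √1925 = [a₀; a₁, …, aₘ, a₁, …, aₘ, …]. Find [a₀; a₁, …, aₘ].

[43; 1, 6, 1, 86]

a₀ = ⌊√1925⌋ = 43.
With m₀=0, d₀=1 and mₖ₊₁ = dₖaₖ − mₖ, dₖ₊₁ = (n − mₖ₊₁²)/dₖ, aₖ₊₁ = ⌊(a₀+mₖ₊₁)/dₖ₊₁⌋:
  k=1: m=43, d=76, a=1
  k=2: m=33, d=11, a=6
  k=3: m=33, d=76, a=1
  k=4: m=43, d=1, a=86
d=1 and a=2a₀=86 at k=4, so the next step gives (m, d) = (43, 76) again — its k=1 value — and the period has length 4.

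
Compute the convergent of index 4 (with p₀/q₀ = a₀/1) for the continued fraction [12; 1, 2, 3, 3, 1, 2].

Using pₖ = aₖpₖ₋₁ + pₖ₋₂, qₖ = aₖqₖ₋₁ + qₖ₋₂ (with p₋₁=1, p₋₂=0, q₋₁=0, q₋₂=1):
  k=0: a=12, p=12, q=1
  k=1: a=1, p=13, q=1
  k=2: a=2, p=38, q=3
  k=3: a=3, p=127, q=10
  k=4: a=3, p=419, q=33

419/33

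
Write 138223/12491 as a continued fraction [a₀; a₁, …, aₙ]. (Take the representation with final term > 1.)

138223 = 11*12491 + 822
12491 = 15*822 + 161
822 = 5*161 + 17
161 = 9*17 + 8
17 = 2*8 + 1
8 = 8*1 + 0  (stop)
So 138223/12491 = [11; 15, 5, 9, 2, 8].

[11; 15, 5, 9, 2, 8]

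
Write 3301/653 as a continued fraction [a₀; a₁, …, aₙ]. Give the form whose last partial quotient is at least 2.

3301 = 5·653 + 36
653 = 18·36 + 5
36 = 7·5 + 1
5 = 5·1 + 0  (stop)
So 3301/653 = [5; 18, 7, 5].

[5; 18, 7, 5]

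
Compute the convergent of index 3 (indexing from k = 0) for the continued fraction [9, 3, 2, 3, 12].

223/24

Using pₖ = aₖpₖ₋₁ + pₖ₋₂, qₖ = aₖqₖ₋₁ + qₖ₋₂ (with p₋₁=1, p₋₂=0, q₋₁=0, q₋₂=1):
  k=0: a=9, p=9, q=1
  k=1: a=3, p=28, q=3
  k=2: a=2, p=65, q=7
  k=3: a=3, p=223, q=24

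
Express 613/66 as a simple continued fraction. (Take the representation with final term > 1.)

[9; 3, 2, 9]

613 = 9·66 + 19
66 = 3·19 + 9
19 = 2·9 + 1
9 = 9·1 + 0  (stop)
So 613/66 = [9; 3, 2, 9].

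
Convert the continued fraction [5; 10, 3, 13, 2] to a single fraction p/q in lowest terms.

Fold from the inside: start with 2/1.
  13 + 1/2 = 27/2
  3 + 2/27 = 83/27
  10 + 27/83 = 857/83
  5 + 83/857 = 4368/857

4368/857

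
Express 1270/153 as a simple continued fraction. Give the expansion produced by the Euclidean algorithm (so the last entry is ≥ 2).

1270 = 8×153 + 46
153 = 3×46 + 15
46 = 3×15 + 1
15 = 15×1 + 0  (stop)
So 1270/153 = [8; 3, 3, 15].

[8; 3, 3, 15]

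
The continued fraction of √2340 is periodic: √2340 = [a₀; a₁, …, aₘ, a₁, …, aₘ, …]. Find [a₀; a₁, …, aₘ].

[48; 2, 1, 2, 10, 2, 1, 2, 96]

a₀ = ⌊√2340⌋ = 48.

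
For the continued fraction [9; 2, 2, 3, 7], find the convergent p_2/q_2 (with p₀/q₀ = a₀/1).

47/5

Using pₖ = aₖpₖ₋₁ + pₖ₋₂, qₖ = aₖqₖ₋₁ + qₖ₋₂ (with p₋₁=1, p₋₂=0, q₋₁=0, q₋₂=1):
  k=0: a=9, p=9, q=1
  k=1: a=2, p=19, q=2
  k=2: a=2, p=47, q=5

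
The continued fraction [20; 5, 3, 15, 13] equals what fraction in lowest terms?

Fold from the inside: start with 13/1.
  15 + 1/13 = 196/13
  3 + 13/196 = 601/196
  5 + 196/601 = 3201/601
  20 + 601/3201 = 64621/3201

64621/3201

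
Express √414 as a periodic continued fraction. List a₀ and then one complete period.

[20; 2, 1, 7, 2, 7, 1, 2, 40]

a₀ = ⌊√414⌋ = 20.
With m₀=0, d₀=1 and mₖ₊₁ = dₖaₖ − mₖ, dₖ₊₁ = (n − mₖ₊₁²)/dₖ, aₖ₊₁ = ⌊(a₀+mₖ₊₁)/dₖ₊₁⌋:
  k=1: m=20, d=14, a=2
  k=2: m=8, d=25, a=1
  k=3: m=17, d=5, a=7
  k=4: m=18, d=18, a=2
  k=5: m=18, d=5, a=7
  k=6: m=17, d=25, a=1
  k=7: m=8, d=14, a=2
  k=8: m=20, d=1, a=40
d=1 and a=2a₀=40 at k=8, so the next step gives (m, d) = (20, 14) again — its k=1 value — and the period has length 8.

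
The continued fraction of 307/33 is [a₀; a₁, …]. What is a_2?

3

307 = 9·33 + 10   →  a_0 = 9
33 = 3·10 + 3   →  a_1 = 3
10 = 3·3 + 1   →  a_2 = 3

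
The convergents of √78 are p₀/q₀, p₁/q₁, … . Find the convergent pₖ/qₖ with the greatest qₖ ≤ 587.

√78 = [8; 1, 4, 1, 16, …] (period length 4).
Convergents:
  p_0/q_0 = 8/1
  p_1/q_1 = 9/1
  p_2/q_2 = 44/5
  p_3/q_3 = 53/6
  p_4/q_4 = 892/101
  p_5/q_5 = 945/107
  p_6/q_6 = 4672/529
  p_7/q_7 = 5617/636
q_6 = 529 ≤ 587 < 636 = q_7, so the answer is 4672/529.

4672/529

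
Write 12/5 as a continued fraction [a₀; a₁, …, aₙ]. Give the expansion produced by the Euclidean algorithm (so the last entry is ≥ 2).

12 = 2×5 + 2
5 = 2×2 + 1
2 = 2×1 + 0  (stop)
So 12/5 = [2; 2, 2].

[2; 2, 2]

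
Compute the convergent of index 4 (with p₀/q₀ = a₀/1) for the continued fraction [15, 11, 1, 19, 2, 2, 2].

Using pₖ = aₖpₖ₋₁ + pₖ₋₂, qₖ = aₖqₖ₋₁ + qₖ₋₂ (with p₋₁=1, p₋₂=0, q₋₁=0, q₋₂=1):
  k=0: a=15, p=15, q=1
  k=1: a=11, p=166, q=11
  k=2: a=1, p=181, q=12
  k=3: a=19, p=3605, q=239
  k=4: a=2, p=7391, q=490

7391/490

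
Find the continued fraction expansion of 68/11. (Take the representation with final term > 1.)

68 = 6*11 + 2
11 = 5*2 + 1
2 = 2*1 + 0  (stop)
So 68/11 = [6; 5, 2].

[6; 5, 2]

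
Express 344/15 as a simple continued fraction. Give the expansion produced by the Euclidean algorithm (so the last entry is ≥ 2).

344 = 22·15 + 14
15 = 1·14 + 1
14 = 14·1 + 0  (stop)
So 344/15 = [22; 1, 14].

[22; 1, 14]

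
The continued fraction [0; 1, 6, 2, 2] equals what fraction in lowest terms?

Using pₖ = aₖpₖ₋₁ + pₖ₋₂ and qₖ = aₖqₖ₋₁ + qₖ₋₂:
  k=0: a=0, p=0, q=1
  k=1: a=1, p=1, q=1
  k=2: a=6, p=6, q=7
  k=3: a=2, p=13, q=15
  k=4: a=2, p=32, q=37

32/37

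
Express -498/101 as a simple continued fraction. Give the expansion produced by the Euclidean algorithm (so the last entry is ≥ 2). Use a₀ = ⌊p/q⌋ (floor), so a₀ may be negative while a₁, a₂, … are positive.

[-5; 14, 2, 3]

-498 = -5*101 + 7
101 = 14*7 + 3
7 = 2*3 + 1
3 = 3*1 + 0  (stop)
So -498/101 = [-5; 14, 2, 3].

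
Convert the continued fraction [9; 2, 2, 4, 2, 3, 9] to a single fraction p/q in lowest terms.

Fold from the inside: start with 9/1.
  3 + 1/9 = 28/9
  2 + 9/28 = 65/28
  4 + 28/65 = 288/65
  2 + 65/288 = 641/288
  2 + 288/641 = 1570/641
  9 + 641/1570 = 14771/1570

14771/1570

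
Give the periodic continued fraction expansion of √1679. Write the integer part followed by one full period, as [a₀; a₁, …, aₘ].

a₀ = ⌊√1679⌋ = 40.

[40; 1, 39, 1, 80]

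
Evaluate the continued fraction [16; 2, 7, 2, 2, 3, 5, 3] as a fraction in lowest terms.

74783/4541

Fold from the inside: start with 3/1.
  5 + 1/3 = 16/3
  3 + 3/16 = 51/16
  2 + 16/51 = 118/51
  2 + 51/118 = 287/118
  7 + 118/287 = 2127/287
  2 + 287/2127 = 4541/2127
  16 + 2127/4541 = 74783/4541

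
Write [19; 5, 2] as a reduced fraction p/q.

Fold from the inside: start with 2/1.
  5 + 1/2 = 11/2
  19 + 2/11 = 211/11

211/11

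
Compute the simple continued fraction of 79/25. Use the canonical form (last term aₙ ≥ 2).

79 = 3*25 + 4
25 = 6*4 + 1
4 = 4*1 + 0  (stop)
So 79/25 = [3; 6, 4].

[3; 6, 4]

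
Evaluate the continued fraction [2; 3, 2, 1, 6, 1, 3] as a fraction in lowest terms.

685/298

Using pₖ = aₖpₖ₋₁ + pₖ₋₂ and qₖ = aₖqₖ₋₁ + qₖ₋₂:
  k=0: a=2, p=2, q=1
  k=1: a=3, p=7, q=3
  k=2: a=2, p=16, q=7
  k=3: a=1, p=23, q=10
  k=4: a=6, p=154, q=67
  k=5: a=1, p=177, q=77
  k=6: a=3, p=685, q=298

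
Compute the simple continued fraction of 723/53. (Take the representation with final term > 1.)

723 = 13·53 + 34
53 = 1·34 + 19
34 = 1·19 + 15
19 = 1·15 + 4
15 = 3·4 + 3
4 = 1·3 + 1
3 = 3·1 + 0  (stop)
So 723/53 = [13; 1, 1, 1, 3, 1, 3].

[13; 1, 1, 1, 3, 1, 3]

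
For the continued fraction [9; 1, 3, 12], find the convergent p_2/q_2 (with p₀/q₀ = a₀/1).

Using pₖ = aₖpₖ₋₁ + pₖ₋₂, qₖ = aₖqₖ₋₁ + qₖ₋₂ (with p₋₁=1, p₋₂=0, q₋₁=0, q₋₂=1):
  k=0: a=9, p=9, q=1
  k=1: a=1, p=10, q=1
  k=2: a=3, p=39, q=4

39/4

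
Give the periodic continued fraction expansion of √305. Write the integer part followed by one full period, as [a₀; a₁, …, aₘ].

a₀ = ⌊√305⌋ = 17.
With m₀=0, d₀=1 and mₖ₊₁ = dₖaₖ − mₖ, dₖ₊₁ = (n − mₖ₊₁²)/dₖ, aₖ₊₁ = ⌊(a₀+mₖ₊₁)/dₖ₊₁⌋:
  k=1: m=17, d=16, a=2
  k=2: m=15, d=5, a=6
  k=3: m=15, d=16, a=2
  k=4: m=17, d=1, a=34
d=1 and a=2a₀=34 at k=4, so the next step gives (m, d) = (17, 16) again — its k=1 value — and the period has length 4.

[17; 2, 6, 2, 34]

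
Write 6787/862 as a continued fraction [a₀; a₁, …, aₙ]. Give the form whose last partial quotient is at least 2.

6787 = 7*862 + 753
862 = 1*753 + 109
753 = 6*109 + 99
109 = 1*99 + 10
99 = 9*10 + 9
10 = 1*9 + 1
9 = 9*1 + 0  (stop)
So 6787/862 = [7; 1, 6, 1, 9, 1, 9].

[7; 1, 6, 1, 9, 1, 9]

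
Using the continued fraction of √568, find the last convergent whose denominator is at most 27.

√568 = [23; 1, 4, 1, 46, …] (period length 4).
Convergents:
  p_0/q_0 = 23/1
  p_1/q_1 = 24/1
  p_2/q_2 = 119/5
  p_3/q_3 = 143/6
  p_4/q_4 = 6697/281
q_3 = 6 ≤ 27 < 281 = q_4, so the answer is 143/6.

143/6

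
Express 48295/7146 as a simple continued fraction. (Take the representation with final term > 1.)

48295 = 6*7146 + 5419
7146 = 1*5419 + 1727
5419 = 3*1727 + 238
1727 = 7*238 + 61
238 = 3*61 + 55
61 = 1*55 + 6
55 = 9*6 + 1
6 = 6*1 + 0  (stop)
So 48295/7146 = [6; 1, 3, 7, 3, 1, 9, 6].

[6; 1, 3, 7, 3, 1, 9, 6]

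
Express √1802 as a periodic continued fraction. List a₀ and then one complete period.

[42; 2, 4, 2, 84]

a₀ = ⌊√1802⌋ = 42.
With m₀=0, d₀=1 and mₖ₊₁ = dₖaₖ − mₖ, dₖ₊₁ = (n − mₖ₊₁²)/dₖ, aₖ₊₁ = ⌊(a₀+mₖ₊₁)/dₖ₊₁⌋:
  k=1: m=42, d=38, a=2
  k=2: m=34, d=17, a=4
  k=3: m=34, d=38, a=2
  k=4: m=42, d=1, a=84
d=1 and a=2a₀=84 at k=4, so the next step gives (m, d) = (42, 38) again — its k=1 value — and the period has length 4.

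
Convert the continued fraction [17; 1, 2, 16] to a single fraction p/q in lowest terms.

Using pₖ = aₖpₖ₋₁ + pₖ₋₂ and qₖ = aₖqₖ₋₁ + qₖ₋₂:
  k=0: a=17, p=17, q=1
  k=1: a=1, p=18, q=1
  k=2: a=2, p=53, q=3
  k=3: a=16, p=866, q=49

866/49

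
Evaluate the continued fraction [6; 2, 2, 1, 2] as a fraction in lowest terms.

122/19

Using pₖ = aₖpₖ₋₁ + pₖ₋₂ and qₖ = aₖqₖ₋₁ + qₖ₋₂:
  k=0: a=6, p=6, q=1
  k=1: a=2, p=13, q=2
  k=2: a=2, p=32, q=5
  k=3: a=1, p=45, q=7
  k=4: a=2, p=122, q=19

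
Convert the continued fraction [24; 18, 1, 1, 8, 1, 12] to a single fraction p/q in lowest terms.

Using pₖ = aₖpₖ₋₁ + pₖ₋₂ and qₖ = aₖqₖ₋₁ + qₖ₋₂:
  k=0: a=24, p=24, q=1
  k=1: a=18, p=433, q=18
  k=2: a=1, p=457, q=19
  k=3: a=1, p=890, q=37
  k=4: a=8, p=7577, q=315
  k=5: a=1, p=8467, q=352
  k=6: a=12, p=109181, q=4539

109181/4539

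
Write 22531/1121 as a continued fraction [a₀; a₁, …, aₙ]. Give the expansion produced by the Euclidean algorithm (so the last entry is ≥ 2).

[20; 10, 10, 11]

22531 = 20·1121 + 111
1121 = 10·111 + 11
111 = 10·11 + 1
11 = 11·1 + 0  (stop)
So 22531/1121 = [20; 10, 10, 11].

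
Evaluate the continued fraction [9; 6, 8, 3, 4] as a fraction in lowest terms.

6057/661

Using pₖ = aₖpₖ₋₁ + pₖ₋₂ and qₖ = aₖqₖ₋₁ + qₖ₋₂:
  k=0: a=9, p=9, q=1
  k=1: a=6, p=55, q=6
  k=2: a=8, p=449, q=49
  k=3: a=3, p=1402, q=153
  k=4: a=4, p=6057, q=661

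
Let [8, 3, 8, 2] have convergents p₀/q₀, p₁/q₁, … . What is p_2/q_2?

208/25

Using pₖ = aₖpₖ₋₁ + pₖ₋₂, qₖ = aₖqₖ₋₁ + qₖ₋₂ (with p₋₁=1, p₋₂=0, q₋₁=0, q₋₂=1):
  k=0: a=8, p=8, q=1
  k=1: a=3, p=25, q=3
  k=2: a=8, p=208, q=25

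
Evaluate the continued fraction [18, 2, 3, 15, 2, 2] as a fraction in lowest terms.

Using pₖ = aₖpₖ₋₁ + pₖ₋₂ and qₖ = aₖqₖ₋₁ + qₖ₋₂:
  k=0: a=18, p=18, q=1
  k=1: a=2, p=37, q=2
  k=2: a=3, p=129, q=7
  k=3: a=15, p=1972, q=107
  k=4: a=2, p=4073, q=221
  k=5: a=2, p=10118, q=549

10118/549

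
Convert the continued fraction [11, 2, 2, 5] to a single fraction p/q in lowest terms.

308/27

Using pₖ = aₖpₖ₋₁ + pₖ₋₂ and qₖ = aₖqₖ₋₁ + qₖ₋₂:
  k=0: a=11, p=11, q=1
  k=1: a=2, p=23, q=2
  k=2: a=2, p=57, q=5
  k=3: a=5, p=308, q=27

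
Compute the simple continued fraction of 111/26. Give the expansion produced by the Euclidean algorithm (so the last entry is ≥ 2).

[4; 3, 1, 2, 2]

111 = 4×26 + 7
26 = 3×7 + 5
7 = 1×5 + 2
5 = 2×2 + 1
2 = 2×1 + 0  (stop)
So 111/26 = [4; 3, 1, 2, 2].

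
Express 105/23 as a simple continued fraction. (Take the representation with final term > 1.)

105 = 4*23 + 13
23 = 1*13 + 10
13 = 1*10 + 3
10 = 3*3 + 1
3 = 3*1 + 0  (stop)
So 105/23 = [4; 1, 1, 3, 3].

[4; 1, 1, 3, 3]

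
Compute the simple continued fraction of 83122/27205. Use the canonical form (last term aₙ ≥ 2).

83122 = 3·27205 + 1507
27205 = 18·1507 + 79
1507 = 19·79 + 6
79 = 13·6 + 1
6 = 6·1 + 0  (stop)
So 83122/27205 = [3; 18, 19, 13, 6].

[3; 18, 19, 13, 6]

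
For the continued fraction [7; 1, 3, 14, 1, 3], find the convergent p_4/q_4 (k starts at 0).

473/61

Using pₖ = aₖpₖ₋₁ + pₖ₋₂, qₖ = aₖqₖ₋₁ + qₖ₋₂ (with p₋₁=1, p₋₂=0, q₋₁=0, q₋₂=1):
  k=0: a=7, p=7, q=1
  k=1: a=1, p=8, q=1
  k=2: a=3, p=31, q=4
  k=3: a=14, p=442, q=57
  k=4: a=1, p=473, q=61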